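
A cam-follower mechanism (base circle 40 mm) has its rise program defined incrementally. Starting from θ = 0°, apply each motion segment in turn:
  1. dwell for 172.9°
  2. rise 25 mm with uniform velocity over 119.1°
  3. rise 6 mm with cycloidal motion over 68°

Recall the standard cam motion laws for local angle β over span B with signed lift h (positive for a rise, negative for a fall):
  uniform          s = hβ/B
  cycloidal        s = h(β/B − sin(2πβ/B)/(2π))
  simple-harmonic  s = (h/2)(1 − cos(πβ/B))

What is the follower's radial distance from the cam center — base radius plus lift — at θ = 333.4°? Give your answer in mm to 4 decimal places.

seg 1 [0°–172.9°] dwell: s stays 0.0000
seg 2 [172.9°–292°] uniform, h=25: full span → s += 25 → s = 25.0000
seg 3 [292°–360°] cycloidal, h=6: θ=333.4° here. β=41.4, B=68. 6·(0.6088 − sin(2π·0.6088)/(2π)) = 4.2562 → s = 29.2562
radial distance = base radius + s = 40 + 29.2562 = 69.2562

69.2562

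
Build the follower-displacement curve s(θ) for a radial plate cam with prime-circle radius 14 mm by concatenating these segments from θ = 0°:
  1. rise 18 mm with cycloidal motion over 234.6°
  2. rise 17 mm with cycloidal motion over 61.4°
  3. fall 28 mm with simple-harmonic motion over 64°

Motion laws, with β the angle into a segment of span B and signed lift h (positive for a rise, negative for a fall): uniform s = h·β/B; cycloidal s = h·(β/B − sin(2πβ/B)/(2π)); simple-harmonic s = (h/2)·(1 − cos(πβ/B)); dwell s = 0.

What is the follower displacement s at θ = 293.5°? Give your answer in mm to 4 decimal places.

seg 1 [0°–234.6°] cycloidal, h=18: full span → s += 18 → s = 18.0000
seg 2 [234.6°–296°] cycloidal, h=17: θ=293.5° here. β=58.9, B=61.4. 17·(0.9593 − sin(2π·0.9593)/(2π)) = 16.9925 → s = 34.9925

34.9925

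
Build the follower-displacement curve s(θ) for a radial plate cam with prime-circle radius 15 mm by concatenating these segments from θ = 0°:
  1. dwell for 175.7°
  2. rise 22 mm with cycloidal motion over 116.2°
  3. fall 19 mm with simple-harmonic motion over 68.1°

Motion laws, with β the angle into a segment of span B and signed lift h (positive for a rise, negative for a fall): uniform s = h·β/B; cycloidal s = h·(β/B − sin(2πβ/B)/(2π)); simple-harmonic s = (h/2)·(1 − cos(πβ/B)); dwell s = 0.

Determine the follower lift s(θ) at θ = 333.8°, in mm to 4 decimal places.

seg 1 [0°–175.7°] dwell: s stays 0.0000
seg 2 [175.7°–291.9°] cycloidal, h=22: full span → s += 22 → s = 22.0000
seg 3 [291.9°–360°] simple-harmonic, h=-19: θ=333.8° here. β=41.9, B=68.1. -19/2·(1 − cos(π·0.6153)) = -12.8656 → s = 9.1344

9.1344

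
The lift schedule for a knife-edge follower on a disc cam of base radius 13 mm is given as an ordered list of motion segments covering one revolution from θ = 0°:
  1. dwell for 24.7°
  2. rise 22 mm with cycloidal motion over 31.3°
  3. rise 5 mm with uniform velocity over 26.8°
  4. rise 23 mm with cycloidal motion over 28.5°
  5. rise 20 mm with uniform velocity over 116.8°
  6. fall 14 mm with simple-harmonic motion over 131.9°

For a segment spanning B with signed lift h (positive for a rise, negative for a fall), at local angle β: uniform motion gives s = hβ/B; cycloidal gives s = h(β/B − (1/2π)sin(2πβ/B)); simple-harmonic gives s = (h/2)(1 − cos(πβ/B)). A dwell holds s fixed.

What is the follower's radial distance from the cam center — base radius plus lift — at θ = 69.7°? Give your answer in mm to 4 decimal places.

seg 1 [0°–24.7°] dwell: s stays 0.0000
seg 2 [24.7°–56°] cycloidal, h=22: full span → s += 22 → s = 22.0000
seg 3 [56°–82.8°] uniform, h=5: θ=69.7° here. β=13.7, B=26.8. 5·13.7/26.8 = 2.5560 → s = 24.5560
radial distance = base radius + s = 13 + 24.5560 = 37.5560

37.5560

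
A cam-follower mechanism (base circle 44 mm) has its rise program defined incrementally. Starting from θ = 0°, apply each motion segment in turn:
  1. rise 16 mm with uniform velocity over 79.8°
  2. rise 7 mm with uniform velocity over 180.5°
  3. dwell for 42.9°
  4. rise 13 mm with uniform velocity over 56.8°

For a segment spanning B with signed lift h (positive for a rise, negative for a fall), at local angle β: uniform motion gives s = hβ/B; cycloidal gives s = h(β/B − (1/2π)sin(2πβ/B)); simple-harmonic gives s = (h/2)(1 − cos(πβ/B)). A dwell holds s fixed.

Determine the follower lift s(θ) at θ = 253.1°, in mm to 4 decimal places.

seg 1 [0°–79.8°] uniform, h=16: full span → s += 16 → s = 16.0000
seg 2 [79.8°–260.3°] uniform, h=7: θ=253.1° here. β=173.3, B=180.5. 7·173.3/180.5 = 6.7208 → s = 22.7208

22.7208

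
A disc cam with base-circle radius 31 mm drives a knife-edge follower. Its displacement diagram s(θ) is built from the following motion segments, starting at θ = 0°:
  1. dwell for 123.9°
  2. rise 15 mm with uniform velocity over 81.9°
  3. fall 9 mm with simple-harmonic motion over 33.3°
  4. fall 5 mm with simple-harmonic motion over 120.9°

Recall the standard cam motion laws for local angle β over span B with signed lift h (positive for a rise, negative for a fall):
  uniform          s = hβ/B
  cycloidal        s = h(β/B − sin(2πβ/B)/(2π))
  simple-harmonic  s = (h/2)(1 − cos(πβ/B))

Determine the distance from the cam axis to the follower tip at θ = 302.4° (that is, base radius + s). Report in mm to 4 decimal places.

seg 1 [0°–123.9°] dwell: s stays 0.0000
seg 2 [123.9°–205.8°] uniform, h=15: full span → s += 15 → s = 15.0000
seg 3 [205.8°–239.1°] simple-harmonic, h=-9: full span → s += -9 → s = 6.0000
seg 4 [239.1°–360°] simple-harmonic, h=-5: θ=302.4° here. β=63.3, B=120.9. -5/2·(1 − cos(π·0.5236)) = -2.6850 → s = 3.3150
radial distance = base radius + s = 31 + 3.3150 = 34.3150

34.3150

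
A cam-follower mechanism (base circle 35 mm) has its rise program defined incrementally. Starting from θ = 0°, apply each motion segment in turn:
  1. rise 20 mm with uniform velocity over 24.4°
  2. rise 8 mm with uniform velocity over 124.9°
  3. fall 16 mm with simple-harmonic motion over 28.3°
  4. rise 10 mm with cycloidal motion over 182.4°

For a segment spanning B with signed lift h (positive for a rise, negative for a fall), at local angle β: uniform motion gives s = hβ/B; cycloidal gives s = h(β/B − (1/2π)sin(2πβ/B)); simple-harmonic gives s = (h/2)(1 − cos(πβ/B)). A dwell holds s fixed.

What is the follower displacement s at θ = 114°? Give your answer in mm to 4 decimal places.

seg 1 [0°–24.4°] uniform, h=20: full span → s += 20 → s = 20.0000
seg 2 [24.4°–149.3°] uniform, h=8: θ=114° here. β=89.6, B=124.9. 8·89.6/124.9 = 5.7390 → s = 25.7390

25.7390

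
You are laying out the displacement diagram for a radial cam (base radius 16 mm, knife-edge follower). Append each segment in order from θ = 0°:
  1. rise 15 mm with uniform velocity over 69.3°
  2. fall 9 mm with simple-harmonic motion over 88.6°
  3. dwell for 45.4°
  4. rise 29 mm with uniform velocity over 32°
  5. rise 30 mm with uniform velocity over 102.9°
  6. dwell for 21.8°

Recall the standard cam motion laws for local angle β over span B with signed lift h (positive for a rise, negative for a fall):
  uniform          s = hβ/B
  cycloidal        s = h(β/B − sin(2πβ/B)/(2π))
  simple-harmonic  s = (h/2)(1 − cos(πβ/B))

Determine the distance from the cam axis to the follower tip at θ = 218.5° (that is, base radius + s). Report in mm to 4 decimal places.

seg 1 [0°–69.3°] uniform, h=15: full span → s += 15 → s = 15.0000
seg 2 [69.3°–157.9°] simple-harmonic, h=-9: full span → s += -9 → s = 6.0000
seg 3 [157.9°–203.3°] dwell: s stays 6.0000
seg 4 [203.3°–235.3°] uniform, h=29: θ=218.5° here. β=15.2, B=32. 29·15.2/32 = 13.7750 → s = 19.7750
radial distance = base radius + s = 16 + 19.7750 = 35.7750

35.7750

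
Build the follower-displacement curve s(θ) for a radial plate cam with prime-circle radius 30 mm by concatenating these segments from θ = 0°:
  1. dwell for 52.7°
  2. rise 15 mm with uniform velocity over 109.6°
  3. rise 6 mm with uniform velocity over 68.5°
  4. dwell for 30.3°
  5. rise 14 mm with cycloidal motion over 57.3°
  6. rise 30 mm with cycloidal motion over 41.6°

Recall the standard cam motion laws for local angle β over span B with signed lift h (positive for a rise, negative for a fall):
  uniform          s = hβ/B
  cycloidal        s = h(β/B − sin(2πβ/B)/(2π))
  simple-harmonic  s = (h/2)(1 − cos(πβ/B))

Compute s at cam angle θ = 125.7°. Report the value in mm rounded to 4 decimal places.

seg 1 [0°–52.7°] dwell: s stays 0.0000
seg 2 [52.7°–162.3°] uniform, h=15: θ=125.7° here. β=73, B=109.6. 15·73/109.6 = 9.9909 → s = 9.9909

9.9909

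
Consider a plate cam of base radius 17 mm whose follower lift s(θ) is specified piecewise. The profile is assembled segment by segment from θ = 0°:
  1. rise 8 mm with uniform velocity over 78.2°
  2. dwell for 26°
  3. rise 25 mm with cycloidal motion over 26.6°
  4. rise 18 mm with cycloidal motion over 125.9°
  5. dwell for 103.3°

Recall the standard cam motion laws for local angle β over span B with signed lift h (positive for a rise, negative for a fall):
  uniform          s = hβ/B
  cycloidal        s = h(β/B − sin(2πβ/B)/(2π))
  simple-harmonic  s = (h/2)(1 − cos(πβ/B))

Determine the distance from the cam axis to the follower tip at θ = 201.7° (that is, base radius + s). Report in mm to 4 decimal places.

seg 1 [0°–78.2°] uniform, h=8: full span → s += 8 → s = 8.0000
seg 2 [78.2°–104.2°] dwell: s stays 8.0000
seg 3 [104.2°–130.8°] cycloidal, h=25: full span → s += 25 → s = 33.0000
seg 4 [130.8°–256.7°] cycloidal, h=18: θ=201.7° here. β=70.9, B=125.9. 18·(0.5631 − sin(2π·0.5631)/(2π)) = 11.2436 → s = 44.2436
radial distance = base radius + s = 17 + 44.2436 = 61.2436

61.2436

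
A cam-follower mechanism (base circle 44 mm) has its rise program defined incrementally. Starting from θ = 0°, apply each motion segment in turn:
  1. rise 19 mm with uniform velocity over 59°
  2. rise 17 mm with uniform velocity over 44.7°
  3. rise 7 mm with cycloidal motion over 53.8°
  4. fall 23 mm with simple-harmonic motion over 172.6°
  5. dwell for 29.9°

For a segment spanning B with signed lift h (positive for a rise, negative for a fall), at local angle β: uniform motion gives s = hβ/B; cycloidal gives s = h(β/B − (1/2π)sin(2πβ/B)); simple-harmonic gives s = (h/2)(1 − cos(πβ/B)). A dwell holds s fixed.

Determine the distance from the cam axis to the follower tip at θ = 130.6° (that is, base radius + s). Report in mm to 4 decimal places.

seg 1 [0°–59°] uniform, h=19: full span → s += 19 → s = 19.0000
seg 2 [59°–103.7°] uniform, h=17: full span → s += 17 → s = 36.0000
seg 3 [103.7°–157.5°] cycloidal, h=7: θ=130.6° here. β=26.9, B=53.8. 7·(0.5000 − sin(2π·0.5000)/(2π)) = 3.5000 → s = 39.5000
radial distance = base radius + s = 44 + 39.5000 = 83.5000

83.5000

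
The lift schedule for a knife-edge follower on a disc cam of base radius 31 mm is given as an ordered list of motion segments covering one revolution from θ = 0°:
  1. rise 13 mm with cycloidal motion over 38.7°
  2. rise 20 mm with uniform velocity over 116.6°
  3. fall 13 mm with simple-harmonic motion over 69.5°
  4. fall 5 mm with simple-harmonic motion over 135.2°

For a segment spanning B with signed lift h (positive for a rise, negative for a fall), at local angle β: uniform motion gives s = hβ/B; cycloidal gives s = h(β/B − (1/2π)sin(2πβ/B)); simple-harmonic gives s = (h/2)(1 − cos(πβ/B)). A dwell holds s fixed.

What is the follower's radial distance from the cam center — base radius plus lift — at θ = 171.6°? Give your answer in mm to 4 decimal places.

seg 1 [0°–38.7°] cycloidal, h=13: full span → s += 13 → s = 13.0000
seg 2 [38.7°–155.3°] uniform, h=20: full span → s += 20 → s = 33.0000
seg 3 [155.3°–224.8°] simple-harmonic, h=-13: θ=171.6° here. β=16.3, B=69.5. -13/2·(1 − cos(π·0.2345)) = -1.6860 → s = 31.3140
radial distance = base radius + s = 31 + 31.3140 = 62.3140

62.3140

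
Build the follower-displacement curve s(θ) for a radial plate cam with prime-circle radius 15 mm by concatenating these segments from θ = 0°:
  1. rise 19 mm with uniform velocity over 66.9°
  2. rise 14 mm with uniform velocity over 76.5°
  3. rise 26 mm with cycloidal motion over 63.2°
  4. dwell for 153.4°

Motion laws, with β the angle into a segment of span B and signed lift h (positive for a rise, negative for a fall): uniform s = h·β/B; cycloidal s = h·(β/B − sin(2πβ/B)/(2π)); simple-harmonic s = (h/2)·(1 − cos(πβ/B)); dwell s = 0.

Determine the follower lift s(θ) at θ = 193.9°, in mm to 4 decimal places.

seg 1 [0°–66.9°] uniform, h=19: full span → s += 19 → s = 19.0000
seg 2 [66.9°–143.4°] uniform, h=14: full span → s += 14 → s = 33.0000
seg 3 [143.4°–206.6°] cycloidal, h=26: θ=193.9° here. β=50.5, B=63.2. 26·(0.7991 − sin(2π·0.7991)/(2π)) = 24.7184 → s = 57.7184

57.7184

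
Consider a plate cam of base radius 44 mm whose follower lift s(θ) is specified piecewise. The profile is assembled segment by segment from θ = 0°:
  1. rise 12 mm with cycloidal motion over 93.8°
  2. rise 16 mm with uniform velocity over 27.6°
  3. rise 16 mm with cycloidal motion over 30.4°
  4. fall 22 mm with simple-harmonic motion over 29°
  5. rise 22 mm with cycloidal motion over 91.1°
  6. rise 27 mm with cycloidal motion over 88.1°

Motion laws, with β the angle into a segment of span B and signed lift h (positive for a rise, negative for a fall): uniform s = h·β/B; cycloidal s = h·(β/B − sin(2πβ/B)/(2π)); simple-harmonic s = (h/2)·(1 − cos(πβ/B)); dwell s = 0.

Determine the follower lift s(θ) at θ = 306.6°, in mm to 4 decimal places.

seg 1 [0°–93.8°] cycloidal, h=12: full span → s += 12 → s = 12.0000
seg 2 [93.8°–121.4°] uniform, h=16: full span → s += 16 → s = 28.0000
seg 3 [121.4°–151.8°] cycloidal, h=16: full span → s += 16 → s = 44.0000
seg 4 [151.8°–180.8°] simple-harmonic, h=-22: full span → s += -22 → s = 22.0000
seg 5 [180.8°–271.9°] cycloidal, h=22: full span → s += 22 → s = 44.0000
seg 6 [271.9°–360°] cycloidal, h=27: θ=306.6° here. β=34.7, B=88.1. 27·(0.3939 − sin(2π·0.3939)/(2π)) = 7.9767 → s = 51.9767

51.9767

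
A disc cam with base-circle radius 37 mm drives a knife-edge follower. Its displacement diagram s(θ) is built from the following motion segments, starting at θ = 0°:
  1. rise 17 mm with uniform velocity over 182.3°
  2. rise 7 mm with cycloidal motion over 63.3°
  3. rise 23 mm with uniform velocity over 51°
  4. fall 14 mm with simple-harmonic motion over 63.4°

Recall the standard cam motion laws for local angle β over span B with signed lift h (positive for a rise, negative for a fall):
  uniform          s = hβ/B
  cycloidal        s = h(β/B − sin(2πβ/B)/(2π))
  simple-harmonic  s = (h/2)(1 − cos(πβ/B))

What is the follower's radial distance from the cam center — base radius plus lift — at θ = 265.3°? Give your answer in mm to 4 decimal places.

seg 1 [0°–182.3°] uniform, h=17: full span → s += 17 → s = 17.0000
seg 2 [182.3°–245.6°] cycloidal, h=7: full span → s += 7 → s = 24.0000
seg 3 [245.6°–296.6°] uniform, h=23: θ=265.3° here. β=19.7, B=51. 23·19.7/51 = 8.8843 → s = 32.8843
radial distance = base radius + s = 37 + 32.8843 = 69.8843

69.8843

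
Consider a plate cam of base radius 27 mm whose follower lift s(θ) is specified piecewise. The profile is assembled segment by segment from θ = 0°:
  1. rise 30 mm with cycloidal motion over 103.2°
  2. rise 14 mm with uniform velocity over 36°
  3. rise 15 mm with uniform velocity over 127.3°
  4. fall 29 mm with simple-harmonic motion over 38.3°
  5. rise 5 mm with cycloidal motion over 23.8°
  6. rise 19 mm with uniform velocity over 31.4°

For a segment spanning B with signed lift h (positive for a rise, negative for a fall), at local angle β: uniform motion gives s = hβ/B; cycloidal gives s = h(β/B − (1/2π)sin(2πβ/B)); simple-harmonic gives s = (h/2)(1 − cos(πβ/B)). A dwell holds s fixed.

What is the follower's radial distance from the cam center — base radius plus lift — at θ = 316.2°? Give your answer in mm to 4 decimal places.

seg 1 [0°–103.2°] cycloidal, h=30: full span → s += 30 → s = 30.0000
seg 2 [103.2°–139.2°] uniform, h=14: full span → s += 14 → s = 44.0000
seg 3 [139.2°–266.5°] uniform, h=15: full span → s += 15 → s = 59.0000
seg 4 [266.5°–304.8°] simple-harmonic, h=-29: full span → s += -29 → s = 30.0000
seg 5 [304.8°–328.6°] cycloidal, h=5: θ=316.2° here. β=11.4, B=23.8. 5·(0.4790 − sin(2π·0.4790)/(2π)) = 2.2902 → s = 32.2902
radial distance = base radius + s = 27 + 32.2902 = 59.2902

59.2902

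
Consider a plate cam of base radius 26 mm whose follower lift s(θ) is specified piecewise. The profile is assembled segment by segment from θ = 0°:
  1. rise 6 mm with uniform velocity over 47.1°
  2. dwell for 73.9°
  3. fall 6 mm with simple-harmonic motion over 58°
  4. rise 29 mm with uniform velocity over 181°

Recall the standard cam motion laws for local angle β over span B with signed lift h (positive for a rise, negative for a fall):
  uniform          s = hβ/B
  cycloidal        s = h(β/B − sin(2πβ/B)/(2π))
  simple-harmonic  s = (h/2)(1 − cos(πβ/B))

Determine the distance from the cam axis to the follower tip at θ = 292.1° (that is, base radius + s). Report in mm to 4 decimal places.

seg 1 [0°–47.1°] uniform, h=6: full span → s += 6 → s = 6.0000
seg 2 [47.1°–121°] dwell: s stays 6.0000
seg 3 [121°–179°] simple-harmonic, h=-6: full span → s += -6 → s = 0.0000
seg 4 [179°–360°] uniform, h=29: θ=292.1° here. β=113.1, B=181. 29·113.1/181 = 18.1210 → s = 18.1210
radial distance = base radius + s = 26 + 18.1210 = 44.1210

44.1210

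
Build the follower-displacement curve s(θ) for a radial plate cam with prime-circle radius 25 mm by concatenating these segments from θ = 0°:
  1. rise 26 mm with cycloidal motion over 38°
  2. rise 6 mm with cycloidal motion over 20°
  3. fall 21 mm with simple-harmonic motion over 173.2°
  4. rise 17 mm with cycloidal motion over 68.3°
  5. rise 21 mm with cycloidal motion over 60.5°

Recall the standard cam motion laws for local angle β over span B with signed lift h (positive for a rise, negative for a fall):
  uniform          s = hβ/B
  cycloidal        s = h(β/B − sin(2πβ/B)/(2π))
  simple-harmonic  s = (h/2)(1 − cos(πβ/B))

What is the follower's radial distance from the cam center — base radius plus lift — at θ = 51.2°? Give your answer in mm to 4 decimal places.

seg 1 [0°–38°] cycloidal, h=26: full span → s += 26 → s = 26.0000
seg 2 [38°–58°] cycloidal, h=6: θ=51.2° here. β=13.2, B=20. 6·(0.6600 − sin(2π·0.6600)/(2π)) = 4.7663 → s = 30.7663
radial distance = base radius + s = 25 + 30.7663 = 55.7663

55.7663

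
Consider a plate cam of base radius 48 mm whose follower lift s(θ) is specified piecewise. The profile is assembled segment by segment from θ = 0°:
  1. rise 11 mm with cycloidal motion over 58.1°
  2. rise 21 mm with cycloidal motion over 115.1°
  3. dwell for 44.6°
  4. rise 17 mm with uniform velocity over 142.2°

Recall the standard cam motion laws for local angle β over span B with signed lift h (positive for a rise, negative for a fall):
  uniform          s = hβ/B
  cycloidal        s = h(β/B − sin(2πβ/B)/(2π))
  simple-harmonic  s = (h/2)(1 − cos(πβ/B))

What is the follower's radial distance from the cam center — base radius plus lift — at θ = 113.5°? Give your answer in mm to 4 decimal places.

seg 1 [0°–58.1°] cycloidal, h=11: full span → s += 11 → s = 11.0000
seg 2 [58.1°–173.2°] cycloidal, h=21: θ=113.5° here. β=55.4, B=115.1. 21·(0.4813 − sin(2π·0.4813)/(2π)) = 9.7164 → s = 20.7164
radial distance = base radius + s = 48 + 20.7164 = 68.7164

68.7164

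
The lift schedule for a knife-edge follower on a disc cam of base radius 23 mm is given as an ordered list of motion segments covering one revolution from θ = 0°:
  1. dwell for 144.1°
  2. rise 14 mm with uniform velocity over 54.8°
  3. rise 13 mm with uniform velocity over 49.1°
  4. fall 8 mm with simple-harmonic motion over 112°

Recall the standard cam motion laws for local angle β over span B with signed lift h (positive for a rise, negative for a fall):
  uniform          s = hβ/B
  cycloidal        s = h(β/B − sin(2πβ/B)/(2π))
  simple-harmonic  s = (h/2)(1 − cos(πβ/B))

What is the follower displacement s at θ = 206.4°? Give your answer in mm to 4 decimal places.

seg 1 [0°–144.1°] dwell: s stays 0.0000
seg 2 [144.1°–198.9°] uniform, h=14: full span → s += 14 → s = 14.0000
seg 3 [198.9°–248°] uniform, h=13: θ=206.4° here. β=7.5, B=49.1. 13·7.5/49.1 = 1.9857 → s = 15.9857

15.9857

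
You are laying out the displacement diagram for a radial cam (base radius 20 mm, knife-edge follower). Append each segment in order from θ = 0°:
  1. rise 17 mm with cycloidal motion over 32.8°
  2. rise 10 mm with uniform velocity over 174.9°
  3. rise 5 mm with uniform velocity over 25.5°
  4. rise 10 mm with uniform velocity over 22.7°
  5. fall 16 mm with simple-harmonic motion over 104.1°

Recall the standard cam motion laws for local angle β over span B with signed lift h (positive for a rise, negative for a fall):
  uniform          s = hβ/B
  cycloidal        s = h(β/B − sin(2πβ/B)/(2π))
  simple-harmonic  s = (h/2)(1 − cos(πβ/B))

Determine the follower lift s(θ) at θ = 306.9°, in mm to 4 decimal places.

seg 1 [0°–32.8°] cycloidal, h=17: full span → s += 17 → s = 17.0000
seg 2 [32.8°–207.7°] uniform, h=10: full span → s += 10 → s = 27.0000
seg 3 [207.7°–233.2°] uniform, h=5: full span → s += 5 → s = 32.0000
seg 4 [233.2°–255.9°] uniform, h=10: full span → s += 10 → s = 42.0000
seg 5 [255.9°–360°] simple-harmonic, h=-16: θ=306.9° here. β=51, B=104.1. -16/2·(1 − cos(π·0.4899)) = -7.7465 → s = 34.2535

34.2535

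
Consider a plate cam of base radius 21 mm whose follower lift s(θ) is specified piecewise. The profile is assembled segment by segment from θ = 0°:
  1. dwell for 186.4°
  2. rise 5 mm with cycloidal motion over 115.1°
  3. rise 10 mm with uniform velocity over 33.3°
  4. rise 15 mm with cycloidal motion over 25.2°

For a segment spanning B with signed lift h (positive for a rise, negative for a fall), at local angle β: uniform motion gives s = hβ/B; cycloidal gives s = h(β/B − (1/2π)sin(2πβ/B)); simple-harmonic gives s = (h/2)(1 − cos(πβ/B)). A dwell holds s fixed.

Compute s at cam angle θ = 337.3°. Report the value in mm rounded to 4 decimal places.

seg 1 [0°–186.4°] dwell: s stays 0.0000
seg 2 [186.4°–301.5°] cycloidal, h=5: full span → s += 5 → s = 5.0000
seg 3 [301.5°–334.8°] uniform, h=10: full span → s += 10 → s = 15.0000
seg 4 [334.8°–360°] cycloidal, h=15: θ=337.3° here. β=2.5, B=25.2. 15·(0.0992 − sin(2π·0.0992)/(2π)) = 0.0945 → s = 15.0945

15.0945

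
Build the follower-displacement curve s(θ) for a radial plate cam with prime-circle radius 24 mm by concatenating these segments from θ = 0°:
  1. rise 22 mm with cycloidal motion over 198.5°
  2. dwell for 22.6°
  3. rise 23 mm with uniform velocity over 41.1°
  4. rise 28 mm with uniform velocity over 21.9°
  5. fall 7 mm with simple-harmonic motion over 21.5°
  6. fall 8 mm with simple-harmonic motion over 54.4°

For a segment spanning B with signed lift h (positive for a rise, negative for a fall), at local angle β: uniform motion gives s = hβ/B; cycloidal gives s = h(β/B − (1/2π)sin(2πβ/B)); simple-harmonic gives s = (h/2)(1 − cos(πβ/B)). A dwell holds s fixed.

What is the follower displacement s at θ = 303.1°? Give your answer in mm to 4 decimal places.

seg 1 [0°–198.5°] cycloidal, h=22: full span → s += 22 → s = 22.0000
seg 2 [198.5°–221.1°] dwell: s stays 22.0000
seg 3 [221.1°–262.2°] uniform, h=23: full span → s += 23 → s = 45.0000
seg 4 [262.2°–284.1°] uniform, h=28: full span → s += 28 → s = 73.0000
seg 5 [284.1°–305.6°] simple-harmonic, h=-7: θ=303.1° here. β=19, B=21.5. -7/2·(1 − cos(π·0.8837)) = -6.7691 → s = 66.2309

66.2309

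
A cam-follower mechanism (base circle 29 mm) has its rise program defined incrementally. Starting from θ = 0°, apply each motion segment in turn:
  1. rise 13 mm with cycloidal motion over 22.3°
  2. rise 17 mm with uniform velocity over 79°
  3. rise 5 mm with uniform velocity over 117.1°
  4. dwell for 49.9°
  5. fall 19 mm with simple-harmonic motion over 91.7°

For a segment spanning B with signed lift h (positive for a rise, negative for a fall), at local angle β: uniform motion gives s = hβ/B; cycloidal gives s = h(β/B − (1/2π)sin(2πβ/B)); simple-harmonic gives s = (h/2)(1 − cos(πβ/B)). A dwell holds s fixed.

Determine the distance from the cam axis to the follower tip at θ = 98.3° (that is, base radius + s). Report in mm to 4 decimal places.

seg 1 [0°–22.3°] cycloidal, h=13: full span → s += 13 → s = 13.0000
seg 2 [22.3°–101.3°] uniform, h=17: θ=98.3° here. β=76, B=79. 17·76/79 = 16.3544 → s = 29.3544
radial distance = base radius + s = 29 + 29.3544 = 58.3544

58.3544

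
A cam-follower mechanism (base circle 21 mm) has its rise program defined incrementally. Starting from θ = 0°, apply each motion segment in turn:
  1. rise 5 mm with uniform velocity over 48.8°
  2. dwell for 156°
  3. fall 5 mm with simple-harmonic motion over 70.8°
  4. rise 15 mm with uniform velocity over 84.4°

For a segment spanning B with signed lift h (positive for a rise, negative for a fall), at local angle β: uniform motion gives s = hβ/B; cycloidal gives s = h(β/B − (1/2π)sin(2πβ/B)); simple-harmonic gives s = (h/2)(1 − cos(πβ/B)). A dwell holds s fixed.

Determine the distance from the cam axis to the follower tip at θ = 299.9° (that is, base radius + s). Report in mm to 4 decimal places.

seg 1 [0°–48.8°] uniform, h=5: full span → s += 5 → s = 5.0000
seg 2 [48.8°–204.8°] dwell: s stays 5.0000
seg 3 [204.8°–275.6°] simple-harmonic, h=-5: full span → s += -5 → s = 0.0000
seg 4 [275.6°–360°] uniform, h=15: θ=299.9° here. β=24.3, B=84.4. 15·24.3/84.4 = 4.3187 → s = 4.3187
radial distance = base radius + s = 21 + 4.3187 = 25.3187

25.3187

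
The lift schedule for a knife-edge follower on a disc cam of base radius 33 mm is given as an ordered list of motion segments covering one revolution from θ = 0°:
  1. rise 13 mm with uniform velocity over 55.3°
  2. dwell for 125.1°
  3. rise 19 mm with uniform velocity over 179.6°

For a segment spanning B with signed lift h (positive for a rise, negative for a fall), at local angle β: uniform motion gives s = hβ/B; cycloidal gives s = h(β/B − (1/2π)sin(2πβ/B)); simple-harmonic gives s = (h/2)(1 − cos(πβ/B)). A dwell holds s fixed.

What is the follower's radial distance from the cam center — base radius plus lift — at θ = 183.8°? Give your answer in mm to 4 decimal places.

seg 1 [0°–55.3°] uniform, h=13: full span → s += 13 → s = 13.0000
seg 2 [55.3°–180.4°] dwell: s stays 13.0000
seg 3 [180.4°–360°] uniform, h=19: θ=183.8° here. β=3.4, B=179.6. 19·3.4/179.6 = 0.3597 → s = 13.3597
radial distance = base radius + s = 33 + 13.3597 = 46.3597

46.3597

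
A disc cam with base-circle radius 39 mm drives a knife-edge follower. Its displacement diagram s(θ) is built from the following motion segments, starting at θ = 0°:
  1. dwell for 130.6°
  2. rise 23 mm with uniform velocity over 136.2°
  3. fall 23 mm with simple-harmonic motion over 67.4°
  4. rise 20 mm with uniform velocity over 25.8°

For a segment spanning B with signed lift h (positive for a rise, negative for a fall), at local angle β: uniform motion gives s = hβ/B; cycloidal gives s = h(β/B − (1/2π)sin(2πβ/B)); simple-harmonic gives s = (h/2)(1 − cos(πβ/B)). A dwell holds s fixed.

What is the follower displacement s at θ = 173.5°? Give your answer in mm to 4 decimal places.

seg 1 [0°–130.6°] dwell: s stays 0.0000
seg 2 [130.6°–266.8°] uniform, h=23: θ=173.5° here. β=42.9, B=136.2. 23·42.9/136.2 = 7.2445 → s = 7.2445

7.2445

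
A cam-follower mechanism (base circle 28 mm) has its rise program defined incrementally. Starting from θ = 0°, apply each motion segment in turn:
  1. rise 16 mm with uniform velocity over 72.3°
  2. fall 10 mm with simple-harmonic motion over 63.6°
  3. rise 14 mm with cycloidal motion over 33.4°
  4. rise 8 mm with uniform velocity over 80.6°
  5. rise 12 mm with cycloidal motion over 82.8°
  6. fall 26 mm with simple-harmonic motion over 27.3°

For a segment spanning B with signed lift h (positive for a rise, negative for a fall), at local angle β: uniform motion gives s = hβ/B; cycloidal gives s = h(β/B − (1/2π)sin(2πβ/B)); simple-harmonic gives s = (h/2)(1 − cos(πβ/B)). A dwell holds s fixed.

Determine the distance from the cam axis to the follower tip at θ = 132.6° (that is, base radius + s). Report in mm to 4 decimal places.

seg 1 [0°–72.3°] uniform, h=16: full span → s += 16 → s = 16.0000
seg 2 [72.3°–135.9°] simple-harmonic, h=-10: θ=132.6° here. β=60.3, B=63.6. -10/2·(1 − cos(π·0.9481)) = -9.9337 → s = 6.0663
radial distance = base radius + s = 28 + 6.0663 = 34.0663

34.0663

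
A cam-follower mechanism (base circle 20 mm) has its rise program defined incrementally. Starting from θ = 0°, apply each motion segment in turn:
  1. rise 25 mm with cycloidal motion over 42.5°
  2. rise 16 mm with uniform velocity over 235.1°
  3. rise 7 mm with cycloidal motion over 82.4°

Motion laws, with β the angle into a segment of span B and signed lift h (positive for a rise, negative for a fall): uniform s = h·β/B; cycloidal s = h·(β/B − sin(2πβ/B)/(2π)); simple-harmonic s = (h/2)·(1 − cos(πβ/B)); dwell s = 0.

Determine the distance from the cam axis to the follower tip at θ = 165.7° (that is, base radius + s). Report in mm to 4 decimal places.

seg 1 [0°–42.5°] cycloidal, h=25: full span → s += 25 → s = 25.0000
seg 2 [42.5°–277.6°] uniform, h=16: θ=165.7° here. β=123.2, B=235.1. 16·123.2/235.1 = 8.3845 → s = 33.3845
radial distance = base radius + s = 20 + 33.3845 = 53.3845

53.3845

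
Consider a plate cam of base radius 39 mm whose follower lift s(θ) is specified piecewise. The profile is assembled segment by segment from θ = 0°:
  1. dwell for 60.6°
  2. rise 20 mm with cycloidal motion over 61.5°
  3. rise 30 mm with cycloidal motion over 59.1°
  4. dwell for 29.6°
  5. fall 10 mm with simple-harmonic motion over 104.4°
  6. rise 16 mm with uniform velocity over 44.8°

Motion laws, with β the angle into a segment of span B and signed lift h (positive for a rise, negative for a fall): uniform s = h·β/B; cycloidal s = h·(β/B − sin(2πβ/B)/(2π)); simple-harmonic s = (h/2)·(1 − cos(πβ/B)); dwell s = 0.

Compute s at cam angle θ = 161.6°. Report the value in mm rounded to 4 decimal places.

seg 1 [0°–60.6°] dwell: s stays 0.0000
seg 2 [60.6°–122.1°] cycloidal, h=20: full span → s += 20 → s = 20.0000
seg 3 [122.1°–181.2°] cycloidal, h=30: θ=161.6° here. β=39.5, B=59.1. 30·(0.6684 − sin(2π·0.6684)/(2π)) = 24.2109 → s = 44.2109

44.2109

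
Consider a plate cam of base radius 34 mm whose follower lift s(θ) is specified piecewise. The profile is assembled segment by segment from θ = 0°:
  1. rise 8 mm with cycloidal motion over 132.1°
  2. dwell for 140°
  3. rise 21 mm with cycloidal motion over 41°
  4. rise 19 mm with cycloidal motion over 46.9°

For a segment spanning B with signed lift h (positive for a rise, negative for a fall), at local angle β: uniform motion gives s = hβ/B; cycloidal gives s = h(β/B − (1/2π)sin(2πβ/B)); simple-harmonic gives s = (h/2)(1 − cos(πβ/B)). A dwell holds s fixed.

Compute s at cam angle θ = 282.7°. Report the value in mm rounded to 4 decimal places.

seg 1 [0°–132.1°] cycloidal, h=8: full span → s += 8 → s = 8.0000
seg 2 [132.1°–272.1°] dwell: s stays 8.0000
seg 3 [272.1°–313.1°] cycloidal, h=21: θ=282.7° here. β=10.6, B=41. 21·(0.2585 − sin(2π·0.2585)/(2π)) = 2.0918 → s = 10.0918

10.0918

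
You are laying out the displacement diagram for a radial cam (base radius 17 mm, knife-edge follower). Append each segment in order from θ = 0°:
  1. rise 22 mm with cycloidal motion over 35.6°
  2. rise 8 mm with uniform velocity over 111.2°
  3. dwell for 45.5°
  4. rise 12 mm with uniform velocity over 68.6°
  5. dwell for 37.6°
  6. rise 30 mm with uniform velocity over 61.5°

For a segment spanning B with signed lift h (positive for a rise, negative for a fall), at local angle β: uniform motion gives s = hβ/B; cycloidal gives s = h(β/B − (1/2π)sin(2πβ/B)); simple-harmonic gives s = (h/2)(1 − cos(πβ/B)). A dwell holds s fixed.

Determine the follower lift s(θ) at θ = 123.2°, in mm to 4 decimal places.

seg 1 [0°–35.6°] cycloidal, h=22: full span → s += 22 → s = 22.0000
seg 2 [35.6°–146.8°] uniform, h=8: θ=123.2° here. β=87.6, B=111.2. 8·87.6/111.2 = 6.3022 → s = 28.3022

28.3022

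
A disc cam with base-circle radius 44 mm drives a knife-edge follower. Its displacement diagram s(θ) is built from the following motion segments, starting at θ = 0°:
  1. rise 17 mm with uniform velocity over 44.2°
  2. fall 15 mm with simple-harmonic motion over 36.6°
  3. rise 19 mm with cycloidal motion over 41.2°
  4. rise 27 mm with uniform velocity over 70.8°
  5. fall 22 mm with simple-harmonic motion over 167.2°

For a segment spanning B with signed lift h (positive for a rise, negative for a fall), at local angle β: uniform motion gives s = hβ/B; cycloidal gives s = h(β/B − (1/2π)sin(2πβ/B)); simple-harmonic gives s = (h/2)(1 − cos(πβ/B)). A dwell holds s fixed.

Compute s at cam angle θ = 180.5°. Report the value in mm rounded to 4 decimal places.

seg 1 [0°–44.2°] uniform, h=17: full span → s += 17 → s = 17.0000
seg 2 [44.2°–80.8°] simple-harmonic, h=-15: full span → s += -15 → s = 2.0000
seg 3 [80.8°–122°] cycloidal, h=19: full span → s += 19 → s = 21.0000
seg 4 [122°–192.8°] uniform, h=27: θ=180.5° here. β=58.5, B=70.8. 27·58.5/70.8 = 22.3093 → s = 43.3093

43.3093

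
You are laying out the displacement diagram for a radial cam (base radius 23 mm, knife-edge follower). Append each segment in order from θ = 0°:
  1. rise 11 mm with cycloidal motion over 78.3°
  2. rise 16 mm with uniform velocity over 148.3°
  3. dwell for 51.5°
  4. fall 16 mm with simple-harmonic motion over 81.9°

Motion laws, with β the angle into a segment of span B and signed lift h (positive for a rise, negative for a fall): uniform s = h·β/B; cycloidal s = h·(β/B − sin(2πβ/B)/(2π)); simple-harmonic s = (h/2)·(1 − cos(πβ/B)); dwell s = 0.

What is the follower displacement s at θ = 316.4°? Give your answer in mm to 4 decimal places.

seg 1 [0°–78.3°] cycloidal, h=11: full span → s += 11 → s = 11.0000
seg 2 [78.3°–226.6°] uniform, h=16: full span → s += 16 → s = 27.0000
seg 3 [226.6°–278.1°] dwell: s stays 27.0000
seg 4 [278.1°–360°] simple-harmonic, h=-16: θ=316.4° here. β=38.3, B=81.9. -16/2·(1 − cos(π·0.4676)) = -7.1882 → s = 19.8118

19.8118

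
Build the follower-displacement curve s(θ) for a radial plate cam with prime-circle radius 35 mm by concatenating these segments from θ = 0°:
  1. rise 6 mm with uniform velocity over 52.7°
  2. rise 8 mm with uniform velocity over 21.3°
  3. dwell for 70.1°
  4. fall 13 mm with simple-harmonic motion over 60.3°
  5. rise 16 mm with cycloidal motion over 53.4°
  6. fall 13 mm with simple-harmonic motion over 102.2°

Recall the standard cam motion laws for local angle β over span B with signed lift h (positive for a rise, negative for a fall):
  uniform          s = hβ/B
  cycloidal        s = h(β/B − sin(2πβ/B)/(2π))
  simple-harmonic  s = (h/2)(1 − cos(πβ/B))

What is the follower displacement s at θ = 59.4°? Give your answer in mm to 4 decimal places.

seg 1 [0°–52.7°] uniform, h=6: full span → s += 6 → s = 6.0000
seg 2 [52.7°–74°] uniform, h=8: θ=59.4° here. β=6.7, B=21.3. 8·6.7/21.3 = 2.5164 → s = 8.5164

8.5164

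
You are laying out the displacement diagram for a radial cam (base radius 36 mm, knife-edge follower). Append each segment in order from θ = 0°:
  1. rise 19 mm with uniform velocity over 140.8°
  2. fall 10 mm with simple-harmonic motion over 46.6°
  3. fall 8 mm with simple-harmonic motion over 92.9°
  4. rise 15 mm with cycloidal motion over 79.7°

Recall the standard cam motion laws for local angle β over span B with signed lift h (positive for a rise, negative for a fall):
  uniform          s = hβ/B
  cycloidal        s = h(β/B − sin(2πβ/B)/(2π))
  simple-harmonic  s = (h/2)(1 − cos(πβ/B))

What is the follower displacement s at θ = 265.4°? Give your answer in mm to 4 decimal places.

seg 1 [0°–140.8°] uniform, h=19: full span → s += 19 → s = 19.0000
seg 2 [140.8°–187.4°] simple-harmonic, h=-10: full span → s += -10 → s = 9.0000
seg 3 [187.4°–280.3°] simple-harmonic, h=-8: θ=265.4° here. β=78, B=92.9. -8/2·(1 − cos(π·0.8396)) = -7.5029 → s = 1.4971

1.4971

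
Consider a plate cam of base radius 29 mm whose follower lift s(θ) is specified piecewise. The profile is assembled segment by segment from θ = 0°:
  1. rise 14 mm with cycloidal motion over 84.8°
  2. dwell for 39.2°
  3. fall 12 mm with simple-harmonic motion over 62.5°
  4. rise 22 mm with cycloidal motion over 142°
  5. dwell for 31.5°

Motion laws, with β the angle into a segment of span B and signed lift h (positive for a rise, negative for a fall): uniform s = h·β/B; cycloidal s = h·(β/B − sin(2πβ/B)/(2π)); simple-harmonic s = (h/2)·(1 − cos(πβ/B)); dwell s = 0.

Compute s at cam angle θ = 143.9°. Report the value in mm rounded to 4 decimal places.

seg 1 [0°–84.8°] cycloidal, h=14: full span → s += 14 → s = 14.0000
seg 2 [84.8°–124°] dwell: s stays 14.0000
seg 3 [124°–186.5°] simple-harmonic, h=-12: θ=143.9° here. β=19.9, B=62.5. -12/2·(1 − cos(π·0.3184)) = -2.7596 → s = 11.2404

11.2404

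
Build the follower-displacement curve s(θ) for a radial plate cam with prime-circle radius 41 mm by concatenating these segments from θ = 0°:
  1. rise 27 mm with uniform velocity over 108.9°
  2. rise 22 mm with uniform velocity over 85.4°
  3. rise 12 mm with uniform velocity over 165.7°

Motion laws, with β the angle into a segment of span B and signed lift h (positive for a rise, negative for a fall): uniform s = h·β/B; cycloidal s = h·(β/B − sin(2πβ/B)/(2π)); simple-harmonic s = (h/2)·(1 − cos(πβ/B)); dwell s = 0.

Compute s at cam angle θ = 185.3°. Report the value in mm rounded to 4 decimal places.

seg 1 [0°–108.9°] uniform, h=27: full span → s += 27 → s = 27.0000
seg 2 [108.9°–194.3°] uniform, h=22: θ=185.3° here. β=76.4, B=85.4. 22·76.4/85.4 = 19.6815 → s = 46.6815

46.6815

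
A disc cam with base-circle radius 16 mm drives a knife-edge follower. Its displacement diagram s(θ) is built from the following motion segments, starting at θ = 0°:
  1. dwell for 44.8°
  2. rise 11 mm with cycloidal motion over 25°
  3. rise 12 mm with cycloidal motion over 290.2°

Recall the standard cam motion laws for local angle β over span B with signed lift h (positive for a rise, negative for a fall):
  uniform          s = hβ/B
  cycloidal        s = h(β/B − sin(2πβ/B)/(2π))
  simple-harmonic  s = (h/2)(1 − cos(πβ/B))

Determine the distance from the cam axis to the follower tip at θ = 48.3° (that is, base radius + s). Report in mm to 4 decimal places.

seg 1 [0°–44.8°] dwell: s stays 0.0000
seg 2 [44.8°–69.8°] cycloidal, h=11: θ=48.3° here. β=3.5, B=25. 11·(0.1400 − sin(2π·0.1400)/(2π)) = 0.1911 → s = 0.1911
radial distance = base radius + s = 16 + 0.1911 = 16.1911

16.1911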